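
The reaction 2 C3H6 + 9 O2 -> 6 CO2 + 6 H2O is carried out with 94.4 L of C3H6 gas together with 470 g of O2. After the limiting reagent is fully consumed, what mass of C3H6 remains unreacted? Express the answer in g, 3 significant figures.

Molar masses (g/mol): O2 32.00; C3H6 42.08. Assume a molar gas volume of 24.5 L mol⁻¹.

24.8 g

n(C3H6) = 94.40 / 24.5 = 3.853 mol
n(O2) = 470.0 / 32.00 = 14.69 mol
n/ν for C3H6 = 3.853/2 = 1.927
n/ν for O2 = 14.69/9 = 1.632
Smallest n/ν is O2 → limiting reagent.
C3H6 consumed = (2/9) × 14.69 = 3.264 mol
C3H6 remaining = 3.853 − 3.264 = 0.5890 mol
mass = 0.5890 × 42.08 = 24.79 g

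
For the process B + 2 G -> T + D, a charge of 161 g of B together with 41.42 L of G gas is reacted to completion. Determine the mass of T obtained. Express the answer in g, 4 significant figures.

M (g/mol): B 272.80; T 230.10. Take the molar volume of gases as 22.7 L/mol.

135.8 g

n(B) = 161.0 / 272.80 = 0.5902 mol
n(G) = 41.42 / 22.7 = 1.825 mol
n/ν for B = 0.5902/1 = 0.5902
n/ν for G = 1.825/2 = 0.9125
Smallest n/ν is B → limiting reagent.
n(T) = (1/1) × 0.5902 = 0.5902 mol
mass = 0.5902 × 230.10 = 135.8 g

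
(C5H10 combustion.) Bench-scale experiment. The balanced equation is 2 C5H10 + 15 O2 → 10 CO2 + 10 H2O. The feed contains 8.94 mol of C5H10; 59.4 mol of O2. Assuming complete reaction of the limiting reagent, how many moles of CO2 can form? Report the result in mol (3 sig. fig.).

39.6 mol

n(C5H10) = 8.940 mol
n(O2) = 59.40 mol
n/ν for C5H10 = 8.940/2 = 4.470
n/ν for O2 = 59.40/15 = 3.960
Smallest n/ν is O2 → limiting reagent.
n(CO2) = (10/15) × 59.40 = 39.60 mol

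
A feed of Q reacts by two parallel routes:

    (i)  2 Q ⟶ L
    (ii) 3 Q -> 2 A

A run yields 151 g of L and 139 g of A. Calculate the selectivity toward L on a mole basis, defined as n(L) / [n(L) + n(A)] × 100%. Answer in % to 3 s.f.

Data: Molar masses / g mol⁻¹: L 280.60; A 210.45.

n(L) = 151 / 280.60 = 0.5381 mol
n(A) = 139 / 210.45 = 0.6605 mol
selectivity = 0.5381/(0.5381+0.6605) × 100 = 44.89 %

44.9 %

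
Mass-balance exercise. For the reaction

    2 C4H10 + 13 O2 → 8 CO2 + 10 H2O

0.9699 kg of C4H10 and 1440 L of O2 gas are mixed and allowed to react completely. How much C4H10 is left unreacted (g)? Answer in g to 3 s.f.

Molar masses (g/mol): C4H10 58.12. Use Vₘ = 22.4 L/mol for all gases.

395 g

n(C4H10) = 0.9699×1000 / 58.12 = 16.69 mol
n(O2) = 1440 / 22.4 = 64.29 mol
n/ν → C4H10: 8.345, O2: 4.945; O2 is limiting.
C4H10 consumed = (2/13) × 64.29 = 9.891 mol
C4H10 remaining = 16.69 − 9.891 = 6.799 mol
mass = 6.799 × 58.12 = 395.2 g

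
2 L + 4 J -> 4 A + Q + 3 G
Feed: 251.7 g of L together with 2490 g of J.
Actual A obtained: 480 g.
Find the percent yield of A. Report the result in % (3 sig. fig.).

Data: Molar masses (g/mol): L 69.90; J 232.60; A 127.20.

n(L) = 251.7 / 69.90 = 3.601 mol
n(J) = 2490 / 232.60 = 10.71 mol
n/ν for L = 3.601/2 = 1.801
n/ν for J = 10.71/4 = 2.678
Smallest n/ν is L → limiting reagent.
theoretical n(A) = (4/2) × 3.601 = 7.202 mol → 916.1 g
% yield = 480 / 916.1 × 100 = 52.40 %

52.4 %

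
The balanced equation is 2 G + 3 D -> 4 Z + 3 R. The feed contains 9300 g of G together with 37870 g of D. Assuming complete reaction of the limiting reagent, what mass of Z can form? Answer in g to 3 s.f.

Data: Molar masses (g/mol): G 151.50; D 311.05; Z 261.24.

32100 g

n(G) = 9300 / 151.50 = 61.39 mol
n(D) = 37870 / 311.05 = 121.7 mol
n/ν for G = 61.39/2 = 30.70
n/ν for D = 121.7/3 = 40.57
Smallest n/ν is G → limiting reagent.
n(Z) = (4/2) × 61.39 = 122.8 mol
mass = 122.8 × 261.24 = 32080 g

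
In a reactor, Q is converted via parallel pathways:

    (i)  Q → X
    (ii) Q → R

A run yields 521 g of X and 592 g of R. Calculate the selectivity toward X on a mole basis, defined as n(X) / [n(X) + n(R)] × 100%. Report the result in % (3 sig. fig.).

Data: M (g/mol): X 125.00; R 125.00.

46.8 %

n(X) = 521 / 125.00 = 4.168 mol
n(R) = 592 / 125.00 = 4.736 mol
selectivity = 4.168/(4.168+4.736) × 100 = 46.81 %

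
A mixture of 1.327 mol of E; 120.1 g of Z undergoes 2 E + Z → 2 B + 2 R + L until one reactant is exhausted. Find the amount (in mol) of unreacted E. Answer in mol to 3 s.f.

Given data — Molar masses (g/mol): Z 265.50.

n(E) = 1.327 mol
n(Z) = 120.1 / 265.50 = 0.4524 mol
n/ν for E = 1.327/2 = 0.6635
n/ν for Z = 0.4524/1 = 0.4524
Smallest n/ν is Z → limiting reagent.
E consumed = (2/1) × 0.4524 = 0.9048 mol
E remaining = 1.327 − 0.9048 = 0.4222 mol

0.422 mol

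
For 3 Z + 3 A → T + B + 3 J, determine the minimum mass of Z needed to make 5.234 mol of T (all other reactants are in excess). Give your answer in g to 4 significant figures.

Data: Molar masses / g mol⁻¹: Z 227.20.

n(T) = 5.234 mol
n(Z) = (3/1) × 5.234 = 15.70 mol
mass = 15.70 × 227.20 = 3567 g

3567 g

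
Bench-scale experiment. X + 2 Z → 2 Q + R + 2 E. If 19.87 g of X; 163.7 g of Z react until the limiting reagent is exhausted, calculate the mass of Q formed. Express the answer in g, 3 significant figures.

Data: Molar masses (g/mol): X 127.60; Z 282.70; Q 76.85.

n(X) = 19.87 / 127.60 = 0.1557 mol
n(Z) = 163.7 / 282.70 = 0.5791 mol
n/ν for X = 0.1557/1 = 0.1557
n/ν for Z = 0.5791/2 = 0.2896
Smallest n/ν is X → limiting reagent.
n(Q) = (2/1) × 0.1557 = 0.3114 mol
mass = 0.3114 × 76.85 = 23.93 g

23.9 g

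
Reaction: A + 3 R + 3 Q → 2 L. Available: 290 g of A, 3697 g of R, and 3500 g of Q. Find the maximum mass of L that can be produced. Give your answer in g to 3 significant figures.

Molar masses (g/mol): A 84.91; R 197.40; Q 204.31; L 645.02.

n(A) = 290.0 / 84.91 = 3.415 mol
n(R) = 3697 / 197.40 = 18.73 mol
n(Q) = 3500 / 204.31 = 17.13 mol
n/ν for A = 3.415/1 = 3.415
n/ν for R = 18.73/3 = 6.243
n/ν for Q = 17.13/3 = 5.710
Smallest n/ν is A → limiting reagent.
n(L) = (2/1) × 3.415 = 6.830 mol
mass = 6.830 × 645.02 = 4405 g

4410 g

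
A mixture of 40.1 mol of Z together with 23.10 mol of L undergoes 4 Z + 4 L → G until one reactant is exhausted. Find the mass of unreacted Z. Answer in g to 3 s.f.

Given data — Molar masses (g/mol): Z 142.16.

2420 g

n(Z) = 40.10 mol
n(L) = 23.10 mol
n/ν → Z: 10.03, L: 5.775; L is limiting.
Z consumed = (4/4) × 23.10 = 23.10 mol
Z remaining = 40.10 − 23.10 = 17.00 mol
mass = 17.00 × 142.16 = 2417 g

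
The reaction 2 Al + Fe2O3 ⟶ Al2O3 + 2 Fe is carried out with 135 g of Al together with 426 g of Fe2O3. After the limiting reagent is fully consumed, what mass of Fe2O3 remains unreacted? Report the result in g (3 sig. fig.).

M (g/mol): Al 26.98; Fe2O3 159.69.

n(Al) = 135.0 / 26.98 = 5.004 mol
n(Fe2O3) = 426.0 / 159.69 = 2.668 mol
n/ν → Al: 2.502, Fe2O3: 2.668; Al is limiting.
Fe2O3 consumed = (1/2) × 5.004 = 2.502 mol
Fe2O3 remaining = 2.668 − 2.502 = 0.1660 mol
mass = 0.1660 × 159.69 = 26.51 g

26.5 g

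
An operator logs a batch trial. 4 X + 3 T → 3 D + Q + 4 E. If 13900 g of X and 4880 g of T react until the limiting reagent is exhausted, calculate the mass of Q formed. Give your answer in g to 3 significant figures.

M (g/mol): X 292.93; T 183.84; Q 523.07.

4630 g

n(X) = 13900 / 292.93 = 47.45 mol
n(T) = 4880 / 183.84 = 26.54 mol
n/ν for X = 47.45/4 = 11.86
n/ν for T = 26.54/3 = 8.847
Smallest n/ν is T → limiting reagent.
n(Q) = (1/3) × 26.54 = 8.847 mol
mass = 8.847 × 523.07 = 4628 g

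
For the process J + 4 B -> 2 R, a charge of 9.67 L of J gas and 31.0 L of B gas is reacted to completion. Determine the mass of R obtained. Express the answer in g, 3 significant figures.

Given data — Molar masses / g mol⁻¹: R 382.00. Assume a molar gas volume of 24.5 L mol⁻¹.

n(J) = 9.670 / 24.5 = 0.3947 mol
n(B) = 31.00 / 24.5 = 1.265 mol
n/ν for J = 0.3947/1 = 0.3947
n/ν for B = 1.265/4 = 0.3163
Smallest n/ν is B → limiting reagent.
n(R) = (2/4) × 1.265 = 0.6325 mol
mass = 0.6325 × 382.00 = 241.6 g

242 g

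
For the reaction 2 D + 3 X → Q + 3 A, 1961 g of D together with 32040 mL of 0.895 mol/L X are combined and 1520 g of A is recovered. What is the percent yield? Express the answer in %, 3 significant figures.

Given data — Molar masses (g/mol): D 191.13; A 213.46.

46.3 %

n(D) = 1961 / 191.13 = 10.26 mol
n(X) = 0.895 × 32040/1000 = 28.68 mol
n/ν for D = 10.26/2 = 5.130
n/ν for X = 28.68/3 = 9.560
Smallest n/ν is D → limiting reagent.
theoretical n(A) = (3/2) × 10.26 = 15.39 mol → 3285 g
% yield = 1520 / 3285 × 100 = 46.27 %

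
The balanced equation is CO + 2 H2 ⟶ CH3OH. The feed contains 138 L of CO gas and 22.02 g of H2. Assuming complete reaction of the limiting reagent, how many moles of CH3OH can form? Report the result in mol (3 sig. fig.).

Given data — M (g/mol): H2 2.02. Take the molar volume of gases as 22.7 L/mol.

5.45 mol

n(CO) = 138.0 / 22.7 = 6.079 mol
n(H2) = 22.02 / 2.02 = 10.90 mol
n/ν → CO: 6.079, H2: 5.450; H2 is limiting.
n(CH3OH) = (1/2) × 10.90 = 5.450 mol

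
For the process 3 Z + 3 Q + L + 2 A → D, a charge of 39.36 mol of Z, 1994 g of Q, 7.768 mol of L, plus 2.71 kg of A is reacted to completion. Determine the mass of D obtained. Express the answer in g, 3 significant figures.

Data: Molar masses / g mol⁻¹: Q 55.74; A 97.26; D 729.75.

n(Z) = 39.36 mol
n(Q) = 1994 / 55.74 = 35.77 mol
n(L) = 7.768 mol
n(A) = 2.710×1000 / 97.26 = 27.86 mol
n/ν for Z = 39.36/3 = 13.12
n/ν for Q = 35.77/3 = 11.92
n/ν for L = 7.768/1 = 7.768
n/ν for A = 27.86/2 = 13.93
Smallest n/ν is L → limiting reagent.
n(D) = (1/1) × 7.768 = 7.768 mol
mass = 7.768 × 729.75 = 5669 g

5670 g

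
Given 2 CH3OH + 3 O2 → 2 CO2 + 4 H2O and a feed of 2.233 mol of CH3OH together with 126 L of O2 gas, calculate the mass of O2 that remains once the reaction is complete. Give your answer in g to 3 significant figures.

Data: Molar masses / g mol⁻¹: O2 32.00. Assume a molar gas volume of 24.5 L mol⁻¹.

n(CH3OH) = 2.233 mol
n(O2) = 126.0 / 24.5 = 5.143 mol
n/ν for CH3OH = 2.233/2 = 1.117
n/ν for O2 = 5.143/3 = 1.714
Smallest n/ν is CH3OH → limiting reagent.
O2 consumed = (3/2) × 2.233 = 3.350 mol
O2 remaining = 5.143 − 3.350 = 1.793 mol
mass = 1.793 × 32.00 = 57.38 g

57.4 g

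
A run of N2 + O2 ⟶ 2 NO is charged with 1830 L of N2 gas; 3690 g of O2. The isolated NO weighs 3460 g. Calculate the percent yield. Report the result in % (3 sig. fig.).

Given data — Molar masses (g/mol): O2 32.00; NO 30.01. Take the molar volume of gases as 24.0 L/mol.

n(N2) = 1830 / 24.0 = 76.25 mol
n(O2) = 3690 / 32.00 = 115.3 mol
n/ν for N2 = 76.25/1 = 76.25
n/ν for O2 = 115.3/1 = 115.3
Smallest n/ν is N2 → limiting reagent.
theoretical n(NO) = (2/1) × 76.25 = 152.5 mol → 4577 g
% yield = 3460 / 4577 × 100 = 75.60 %

75.6 %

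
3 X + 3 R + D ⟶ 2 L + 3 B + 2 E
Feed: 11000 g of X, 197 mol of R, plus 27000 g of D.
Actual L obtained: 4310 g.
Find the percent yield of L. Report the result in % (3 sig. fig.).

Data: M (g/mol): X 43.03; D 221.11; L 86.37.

38.0 %

n(X) = 11000 / 43.03 = 255.6 mol
n(R) = 197.0 mol
n(D) = 27000 / 221.11 = 122.1 mol
n/ν for X = 255.6/3 = 85.20
n/ν for R = 197.0/3 = 65.67
n/ν for D = 122.1/1 = 122.1
Smallest n/ν is R → limiting reagent.
theoretical n(L) = (2/3) × 197.0 = 131.3 mol → 11340 g
% yield = 4310 / 11340 × 100 = 38.01 %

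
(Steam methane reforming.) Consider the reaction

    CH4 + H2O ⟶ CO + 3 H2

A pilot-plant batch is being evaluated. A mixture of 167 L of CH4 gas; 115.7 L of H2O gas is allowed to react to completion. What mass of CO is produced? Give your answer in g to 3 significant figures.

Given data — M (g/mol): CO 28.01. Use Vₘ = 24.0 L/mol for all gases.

n(CH4) = 167.0 / 24.0 = 6.958 mol
n(H2O) = 115.7 / 24.0 = 4.821 mol
n/ν → CH4: 6.958, H2O: 4.821; H2O is limiting.
n(CO) = (1/1) × 4.821 = 4.821 mol
mass = 4.821 × 28.01 = 135.0 g

135 g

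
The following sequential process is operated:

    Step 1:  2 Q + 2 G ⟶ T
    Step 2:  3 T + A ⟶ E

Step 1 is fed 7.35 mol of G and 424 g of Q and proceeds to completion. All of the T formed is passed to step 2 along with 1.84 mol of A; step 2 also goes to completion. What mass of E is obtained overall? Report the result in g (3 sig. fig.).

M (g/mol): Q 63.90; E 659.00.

729 g

Step 1:
n(G) = 7.350 mol
n(Q) = 424.0 / 63.90 = 6.635 mol
n/ν for G = 7.350/2 = 3.675
n/ν for Q = 6.635/2 = 3.318
Smallest n/ν is Q → limiting reagent.
n(T) produced = (1/2) × 6.635 = 3.318 mol
Step 2:
n(T) available = 3.318 mol
n(A) = 1.840 mol
n/ν for T = 3.318/3 = 1.106
n/ν for A = 1.840/1 = 1.840
Smallest n/ν is T → limiting reagent.
n(E) = (1/3) × 3.318 = 1.106 mol
mass = 1.106 × 659.00 = 728.9 g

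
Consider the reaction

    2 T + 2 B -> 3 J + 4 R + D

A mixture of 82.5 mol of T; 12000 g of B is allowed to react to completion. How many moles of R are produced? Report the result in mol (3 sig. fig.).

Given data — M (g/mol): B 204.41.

117 mol

n(T) = 82.50 mol
n(B) = 12000 / 204.41 = 58.71 mol
n/ν for T = 82.50/2 = 41.25
n/ν for B = 58.71/2 = 29.36
Smallest n/ν is B → limiting reagent.
n(R) = (4/2) × 58.71 = 117.4 mol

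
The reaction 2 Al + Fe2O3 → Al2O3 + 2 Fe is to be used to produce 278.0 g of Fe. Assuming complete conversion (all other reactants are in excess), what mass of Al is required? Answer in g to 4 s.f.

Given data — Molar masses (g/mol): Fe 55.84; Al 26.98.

134.3 g

n(Fe) = 278.0 / 55.84 = 4.979 mol
n(Al) = (2/2) × 4.979 = 4.979 mol
mass = 4.979 × 26.98 = 134.3 g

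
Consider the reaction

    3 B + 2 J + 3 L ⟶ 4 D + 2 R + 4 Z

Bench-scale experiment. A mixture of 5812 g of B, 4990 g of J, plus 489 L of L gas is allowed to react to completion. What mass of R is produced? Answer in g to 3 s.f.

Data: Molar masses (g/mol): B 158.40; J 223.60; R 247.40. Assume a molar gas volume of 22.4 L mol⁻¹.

n(B) = 5812 / 158.40 = 36.69 mol
n(J) = 4990 / 223.60 = 22.32 mol
n(L) = 489.0 / 22.4 = 21.83 mol
n/ν for B = 36.69/3 = 12.23
n/ν for J = 22.32/2 = 11.16
n/ν for L = 21.83/3 = 7.277
Smallest n/ν is L → limiting reagent.
n(R) = (2/3) × 21.83 = 14.55 mol
mass = 14.55 × 247.40 = 3600 g

3600 g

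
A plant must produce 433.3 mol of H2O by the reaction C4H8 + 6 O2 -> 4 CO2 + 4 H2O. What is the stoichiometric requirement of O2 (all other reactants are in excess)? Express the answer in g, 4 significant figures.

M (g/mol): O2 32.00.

20800 g

n(H2O) = 433.3 mol
n(O2) = (6/4) × 433.3 = 650.0 mol
mass = 650.0 × 32.00 = 20800 g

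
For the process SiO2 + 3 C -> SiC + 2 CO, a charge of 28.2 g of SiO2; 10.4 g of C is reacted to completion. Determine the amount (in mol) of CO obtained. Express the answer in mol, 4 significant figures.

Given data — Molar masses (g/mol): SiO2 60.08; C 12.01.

n(SiO2) = 28.20 / 60.08 = 0.4694 mol
n(C) = 10.40 / 12.01 = 0.8659 mol
n/ν for SiO2 = 0.4694/1 = 0.4694
n/ν for C = 0.8659/3 = 0.2886
Smallest n/ν is C → limiting reagent.
n(CO) = (2/3) × 0.8659 = 0.5773 mol

0.5773 mol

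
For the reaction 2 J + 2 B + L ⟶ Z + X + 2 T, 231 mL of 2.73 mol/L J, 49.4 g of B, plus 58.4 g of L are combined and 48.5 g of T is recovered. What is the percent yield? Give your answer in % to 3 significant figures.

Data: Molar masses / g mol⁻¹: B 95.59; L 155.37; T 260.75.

36.0 %

n(J) = 2.73 × 231.0/1000 = 0.6306 mol
n(B) = 49.40 / 95.59 = 0.5168 mol
n(L) = 58.40 / 155.37 = 0.3759 mol
n/ν for J = 0.6306/2 = 0.3153
n/ν for B = 0.5168/2 = 0.2584
n/ν for L = 0.3759/1 = 0.3759
Smallest n/ν is B → limiting reagent.
theoretical n(T) = (2/2) × 0.5168 = 0.5168 mol → 134.8 g
% yield = 48.5 / 134.8 × 100 = 35.98 %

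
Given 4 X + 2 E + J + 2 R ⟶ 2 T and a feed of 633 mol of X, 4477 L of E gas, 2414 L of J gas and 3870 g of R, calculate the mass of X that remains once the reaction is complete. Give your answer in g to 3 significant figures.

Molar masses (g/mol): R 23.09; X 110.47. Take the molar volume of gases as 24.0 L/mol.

32900 g

n(X) = 633.0 mol
n(E) = 4477 / 24.0 = 186.5 mol
n(J) = 2414 / 24.0 = 100.6 mol
n(R) = 3870 / 23.09 = 167.6 mol
n/ν for X = 633.0/4 = 158.3
n/ν for E = 186.5/2 = 93.25
n/ν for J = 100.6/1 = 100.6
n/ν for R = 167.6/2 = 83.80
Smallest n/ν is R → limiting reagent.
X consumed = (4/2) × 167.6 = 335.2 mol
X remaining = 633.0 − 335.2 = 297.8 mol
mass = 297.8 × 110.47 = 32900 g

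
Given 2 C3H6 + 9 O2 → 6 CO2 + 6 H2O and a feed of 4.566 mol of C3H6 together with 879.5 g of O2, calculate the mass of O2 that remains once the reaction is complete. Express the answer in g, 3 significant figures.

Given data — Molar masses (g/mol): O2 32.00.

n(C3H6) = 4.566 mol
n(O2) = 879.5 / 32.00 = 27.48 mol
n/ν for C3H6 = 4.566/2 = 2.283
n/ν for O2 = 27.48/9 = 3.053
Smallest n/ν is C3H6 → limiting reagent.
O2 consumed = (9/2) × 4.566 = 20.55 mol
O2 remaining = 27.48 − 20.55 = 6.930 mol
mass = 6.930 × 32.00 = 221.8 g

222 g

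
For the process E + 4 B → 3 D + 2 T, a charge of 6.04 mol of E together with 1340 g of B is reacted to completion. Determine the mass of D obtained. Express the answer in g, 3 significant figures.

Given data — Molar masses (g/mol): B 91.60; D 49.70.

n(E) = 6.040 mol
n(B) = 1340 / 91.60 = 14.63 mol
n/ν for E = 6.040/1 = 6.040
n/ν for B = 14.63/4 = 3.658
Smallest n/ν is B → limiting reagent.
n(D) = (3/4) × 14.63 = 10.97 mol
mass = 10.97 × 49.70 = 545.2 g

545 g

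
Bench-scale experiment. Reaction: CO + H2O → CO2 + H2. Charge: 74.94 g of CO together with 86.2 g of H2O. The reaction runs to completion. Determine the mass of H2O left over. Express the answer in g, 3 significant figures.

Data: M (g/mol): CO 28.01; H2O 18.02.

n(CO) = 74.94 / 28.01 = 2.675 mol
n(H2O) = 86.20 / 18.02 = 4.784 mol
n/ν → CO: 2.675, H2O: 4.784; CO is limiting.
H2O consumed = (1/1) × 2.675 = 2.675 mol
H2O remaining = 4.784 − 2.675 = 2.109 mol
mass = 2.109 × 18.02 = 38.00 g

38.0 g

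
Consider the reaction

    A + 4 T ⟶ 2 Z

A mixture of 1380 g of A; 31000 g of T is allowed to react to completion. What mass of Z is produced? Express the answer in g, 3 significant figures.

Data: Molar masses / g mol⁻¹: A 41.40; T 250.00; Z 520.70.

32300 g

n(A) = 1380 / 41.40 = 33.33 mol
n(T) = 31000 / 250.00 = 124.0 mol
n/ν for A = 33.33/1 = 33.33
n/ν for T = 124.0/4 = 31.00
Smallest n/ν is T → limiting reagent.
n(Z) = (2/4) × 124.0 = 62.00 mol
mass = 62.00 × 520.70 = 32280 g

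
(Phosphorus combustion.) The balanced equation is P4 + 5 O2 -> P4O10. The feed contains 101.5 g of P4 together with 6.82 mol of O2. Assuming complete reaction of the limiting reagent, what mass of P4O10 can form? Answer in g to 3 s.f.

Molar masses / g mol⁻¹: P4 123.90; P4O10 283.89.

n(P4) = 101.5 / 123.90 = 0.8192 mol
n(O2) = 6.820 mol
n/ν → P4: 0.8192, O2: 1.364; P4 is limiting.
n(P4O10) = (1/1) × 0.8192 = 0.8192 mol
mass = 0.8192 × 283.89 = 232.6 g

233 g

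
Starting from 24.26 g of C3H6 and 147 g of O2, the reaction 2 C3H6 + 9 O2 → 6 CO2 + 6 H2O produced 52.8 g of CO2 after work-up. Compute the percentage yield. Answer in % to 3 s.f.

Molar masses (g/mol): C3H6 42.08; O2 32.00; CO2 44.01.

n(C3H6) = 24.26 / 42.08 = 0.5765 mol
n(O2) = 147.0 / 32.00 = 4.594 mol
n/ν for C3H6 = 0.5765/2 = 0.2883
n/ν for O2 = 4.594/9 = 0.5104
Smallest n/ν is C3H6 → limiting reagent.
theoretical n(CO2) = (6/2) × 0.5765 = 1.730 mol → 76.14 g
% yield = 52.8 / 76.14 × 100 = 69.35 %

69.4 %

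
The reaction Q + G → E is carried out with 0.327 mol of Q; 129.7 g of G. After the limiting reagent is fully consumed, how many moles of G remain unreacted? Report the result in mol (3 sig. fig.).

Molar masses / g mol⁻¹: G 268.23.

n(Q) = 0.3270 mol
n(G) = 129.7 / 268.23 = 0.4835 mol
n/ν for Q = 0.3270/1 = 0.3270
n/ν for G = 0.4835/1 = 0.4835
Smallest n/ν is Q → limiting reagent.
G consumed = (1/1) × 0.3270 = 0.3270 mol
G remaining = 0.4835 − 0.3270 = 0.1565 mol

0.157 mol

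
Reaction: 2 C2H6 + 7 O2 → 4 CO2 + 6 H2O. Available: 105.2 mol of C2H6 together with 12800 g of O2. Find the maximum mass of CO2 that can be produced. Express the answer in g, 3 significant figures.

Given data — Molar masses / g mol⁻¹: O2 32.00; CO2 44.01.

n(C2H6) = 105.2 mol
n(O2) = 12800 / 32.00 = 400.0 mol
n/ν for C2H6 = 105.2/2 = 52.60
n/ν for O2 = 400.0/7 = 57.14
Smallest n/ν is C2H6 → limiting reagent.
n(CO2) = (4/2) × 105.2 = 210.4 mol
mass = 210.4 × 44.01 = 9260 g

9260 g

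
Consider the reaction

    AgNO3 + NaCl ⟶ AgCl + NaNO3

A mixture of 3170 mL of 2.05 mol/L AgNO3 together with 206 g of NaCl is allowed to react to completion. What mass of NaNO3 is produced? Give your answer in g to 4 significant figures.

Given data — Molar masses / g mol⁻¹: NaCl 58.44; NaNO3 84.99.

n(AgNO3) = 2.05 × 3170/1000 = 6.499 mol
n(NaCl) = 206.0 / 58.44 = 3.525 mol
n/ν → AgNO3: 6.499, NaCl: 3.525; NaCl is limiting.
n(NaNO3) = (1/1) × 3.525 = 3.525 mol
mass = 3.525 × 84.99 = 299.6 g

299.6 g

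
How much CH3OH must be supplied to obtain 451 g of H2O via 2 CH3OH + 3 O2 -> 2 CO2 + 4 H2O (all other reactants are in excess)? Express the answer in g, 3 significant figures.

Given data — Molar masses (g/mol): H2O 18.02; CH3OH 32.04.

n(H2O) = 451 / 18.02 = 25.03 mol
n(CH3OH) = (2/4) × 25.03 = 12.52 mol
mass = 12.52 × 32.04 = 401.1 g

401 g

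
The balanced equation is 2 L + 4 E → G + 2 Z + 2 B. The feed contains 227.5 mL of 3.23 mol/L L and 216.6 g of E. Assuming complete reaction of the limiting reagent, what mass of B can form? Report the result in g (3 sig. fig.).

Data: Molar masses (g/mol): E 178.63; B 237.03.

n(L) = 3.23 × 227.5/1000 = 0.7348 mol
n(E) = 216.6 / 178.63 = 1.213 mol
n/ν → L: 0.3674, E: 0.3033; E is limiting.
n(B) = (2/4) × 1.213 = 0.6065 mol
mass = 0.6065 × 237.03 = 143.8 g

144 g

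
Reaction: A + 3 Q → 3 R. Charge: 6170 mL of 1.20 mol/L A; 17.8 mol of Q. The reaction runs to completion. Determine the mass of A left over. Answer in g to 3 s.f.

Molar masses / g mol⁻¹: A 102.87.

151 g

n(A) = 1.20 × 6170/1000 = 7.404 mol
n(Q) = 17.80 mol
n/ν for A = 7.404/1 = 7.404
n/ν for Q = 17.80/3 = 5.933
Smallest n/ν is Q → limiting reagent.
A consumed = (1/3) × 17.80 = 5.933 mol
A remaining = 7.404 − 5.933 = 1.471 mol
mass = 1.471 × 102.87 = 151.3 g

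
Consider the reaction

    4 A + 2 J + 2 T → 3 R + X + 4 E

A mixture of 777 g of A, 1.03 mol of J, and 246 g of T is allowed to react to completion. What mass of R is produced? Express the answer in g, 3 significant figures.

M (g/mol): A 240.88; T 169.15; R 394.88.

610 g

n(A) = 777.0 / 240.88 = 3.226 mol
n(J) = 1.030 mol
n(T) = 246.0 / 169.15 = 1.454 mol
n/ν → A: 0.8065, J: 0.5150, T: 0.7270; J is limiting.
n(R) = (3/2) × 1.030 = 1.545 mol
mass = 1.545 × 394.88 = 610.1 g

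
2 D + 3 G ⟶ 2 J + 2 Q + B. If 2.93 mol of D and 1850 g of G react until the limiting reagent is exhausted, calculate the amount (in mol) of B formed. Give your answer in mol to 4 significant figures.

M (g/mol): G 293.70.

n(D) = 2.930 mol
n(G) = 1850 / 293.70 = 6.299 mol
n/ν for D = 2.930/2 = 1.465
n/ν for G = 6.299/3 = 2.100
Smallest n/ν is D → limiting reagent.
n(B) = (1/2) × 2.930 = 1.465 mol

1.465 mol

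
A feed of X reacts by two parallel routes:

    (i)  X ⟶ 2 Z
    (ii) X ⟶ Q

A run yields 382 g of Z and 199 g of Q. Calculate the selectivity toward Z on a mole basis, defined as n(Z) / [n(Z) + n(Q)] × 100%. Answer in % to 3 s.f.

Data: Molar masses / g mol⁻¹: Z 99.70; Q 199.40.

79.3 %

n(Z) = 382 / 99.70 = 3.831 mol
n(Q) = 199 / 199.40 = 0.9980 mol
selectivity = 3.831/(3.831+0.9980) × 100 = 79.33 %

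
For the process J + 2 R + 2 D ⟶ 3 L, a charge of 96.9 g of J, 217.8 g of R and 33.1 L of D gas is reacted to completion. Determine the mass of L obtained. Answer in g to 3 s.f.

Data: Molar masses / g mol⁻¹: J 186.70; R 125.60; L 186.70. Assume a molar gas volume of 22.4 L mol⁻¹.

n(J) = 96.90 / 186.70 = 0.5190 mol
n(R) = 217.8 / 125.60 = 1.734 mol
n(D) = 33.10 / 22.4 = 1.478 mol
n/ν → J: 0.5190, R: 0.8670, D: 0.7390; J is limiting.
n(L) = (3/1) × 0.5190 = 1.557 mol
mass = 1.557 × 186.70 = 290.7 g

291 g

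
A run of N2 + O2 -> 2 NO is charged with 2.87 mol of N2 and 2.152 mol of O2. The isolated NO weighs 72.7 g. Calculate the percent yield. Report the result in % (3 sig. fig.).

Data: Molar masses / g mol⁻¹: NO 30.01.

n(N2) = 2.870 mol
n(O2) = 2.152 mol
n/ν for N2 = 2.870/1 = 2.870
n/ν for O2 = 2.152/1 = 2.152
Smallest n/ν is O2 → limiting reagent.
theoretical n(NO) = (2/1) × 2.152 = 4.304 mol → 129.2 g
% yield = 72.7 / 129.2 × 100 = 56.27 %

56.3 %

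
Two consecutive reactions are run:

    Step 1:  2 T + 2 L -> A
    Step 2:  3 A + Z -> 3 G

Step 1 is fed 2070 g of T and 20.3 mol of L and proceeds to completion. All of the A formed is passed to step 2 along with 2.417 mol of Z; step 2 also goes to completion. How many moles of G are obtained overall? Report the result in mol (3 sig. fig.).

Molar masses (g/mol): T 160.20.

Step 1:
n(T) = 2070 / 160.20 = 12.92 mol
n(L) = 20.30 mol
n/ν for T = 12.92/2 = 6.460
n/ν for L = 20.30/2 = 10.15
Smallest n/ν is T → limiting reagent.
n(A) produced = (1/2) × 12.92 = 6.460 mol
Step 2:
n(A) available = 6.460 mol
n(Z) = 2.417 mol
n/ν for A = 6.460/3 = 2.153
n/ν for Z = 2.417/1 = 2.417
Smallest n/ν is A → limiting reagent.
n(G) = (3/3) × 6.460 = 6.460 mol

6.46 mol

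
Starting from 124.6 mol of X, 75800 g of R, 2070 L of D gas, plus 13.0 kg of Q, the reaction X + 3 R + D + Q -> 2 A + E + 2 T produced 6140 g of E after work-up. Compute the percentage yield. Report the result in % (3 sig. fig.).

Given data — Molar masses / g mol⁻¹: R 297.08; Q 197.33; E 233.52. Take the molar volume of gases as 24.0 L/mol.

n(X) = 124.6 mol
n(R) = 75800 / 297.08 = 255.2 mol
n(D) = 2070 / 24.0 = 86.25 mol
n(Q) = 13.00×1000 / 197.33 = 65.88 mol
n/ν for X = 124.6/1 = 124.6
n/ν for R = 255.2/3 = 85.07
n/ν for D = 86.25/1 = 86.25
n/ν for Q = 65.88/1 = 65.88
Smallest n/ν is Q → limiting reagent.
theoretical n(E) = (1/1) × 65.88 = 65.88 mol → 15380 g
% yield = 6140 / 15380 × 100 = 39.92 %

39.9 %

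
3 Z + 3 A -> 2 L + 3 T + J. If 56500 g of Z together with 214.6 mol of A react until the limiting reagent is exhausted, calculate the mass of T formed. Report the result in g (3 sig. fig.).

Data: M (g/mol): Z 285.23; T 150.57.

n(Z) = 56500 / 285.23 = 198.1 mol
n(A) = 214.6 mol
n/ν for Z = 198.1/3 = 66.03
n/ν for A = 214.6/3 = 71.53
Smallest n/ν is Z → limiting reagent.
n(T) = (3/3) × 198.1 = 198.1 mol
mass = 198.1 × 150.57 = 29830 g

29800 g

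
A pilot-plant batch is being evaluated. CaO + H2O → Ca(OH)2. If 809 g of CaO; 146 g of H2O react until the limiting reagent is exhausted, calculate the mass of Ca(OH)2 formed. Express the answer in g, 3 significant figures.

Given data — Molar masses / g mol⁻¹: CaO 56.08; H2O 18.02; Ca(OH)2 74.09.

n(CaO) = 809.0 / 56.08 = 14.43 mol
n(H2O) = 146.0 / 18.02 = 8.102 mol
n/ν for CaO = 14.43/1 = 14.43
n/ν for H2O = 8.102/1 = 8.102
Smallest n/ν is H2O → limiting reagent.
n(Ca(OH)2) = (1/1) × 8.102 = 8.102 mol
mass = 8.102 × 74.09 = 600.3 g

600 g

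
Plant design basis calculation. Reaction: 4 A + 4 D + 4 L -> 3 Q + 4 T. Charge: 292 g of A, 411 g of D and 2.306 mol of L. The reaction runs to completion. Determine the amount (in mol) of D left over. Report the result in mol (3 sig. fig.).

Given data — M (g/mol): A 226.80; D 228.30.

n(A) = 292.0 / 226.80 = 1.287 mol
n(D) = 411.0 / 228.30 = 1.800 mol
n(L) = 2.306 mol
n/ν for A = 1.287/4 = 0.3218
n/ν for D = 1.800/4 = 0.4500
n/ν for L = 2.306/4 = 0.5765
Smallest n/ν is A → limiting reagent.
D consumed = (4/4) × 1.287 = 1.287 mol
D remaining = 1.800 − 1.287 = 0.5130 mol

0.513 mol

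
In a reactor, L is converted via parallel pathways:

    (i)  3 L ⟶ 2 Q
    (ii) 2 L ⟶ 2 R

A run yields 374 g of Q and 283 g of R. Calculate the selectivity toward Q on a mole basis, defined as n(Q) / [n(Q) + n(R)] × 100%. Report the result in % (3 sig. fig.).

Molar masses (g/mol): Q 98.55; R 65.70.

46.8 %

n(Q) = 374 / 98.55 = 3.795 mol
n(R) = 283 / 65.70 = 4.307 mol
selectivity = 3.795/(3.795+4.307) × 100 = 46.84 %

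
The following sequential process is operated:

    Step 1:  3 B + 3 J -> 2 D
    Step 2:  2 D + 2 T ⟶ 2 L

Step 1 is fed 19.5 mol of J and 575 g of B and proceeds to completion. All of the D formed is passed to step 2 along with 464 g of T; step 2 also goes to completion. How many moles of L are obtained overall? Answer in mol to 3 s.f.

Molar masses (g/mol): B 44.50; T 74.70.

6.21 mol

Step 1:
n(J) = 19.50 mol
n(B) = 575.0 / 44.50 = 12.92 mol
n/ν for J = 19.50/3 = 6.500
n/ν for B = 12.92/3 = 4.307
Smallest n/ν is B → limiting reagent.
n(D) produced = (2/3) × 12.92 = 8.613 mol
Step 2:
n(D) available = 8.613 mol
n(T) = 464.0 / 74.70 = 6.212 mol
n/ν for D = 8.613/2 = 4.307
n/ν for T = 6.212/2 = 3.106
Smallest n/ν is T → limiting reagent.
n(L) = (2/2) × 6.212 = 6.212 mol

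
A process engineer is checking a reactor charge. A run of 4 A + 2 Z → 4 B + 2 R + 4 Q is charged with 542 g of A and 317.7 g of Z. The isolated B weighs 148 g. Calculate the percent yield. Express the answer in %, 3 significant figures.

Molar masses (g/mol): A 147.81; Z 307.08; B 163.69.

n(A) = 542.0 / 147.81 = 3.667 mol
n(Z) = 317.7 / 307.08 = 1.035 mol
n/ν → A: 0.9168, Z: 0.5175; Z is limiting.
theoretical n(B) = (4/2) × 1.035 = 2.070 mol → 338.8 g
% yield = 148 / 338.8 × 100 = 43.68 %

43.7 %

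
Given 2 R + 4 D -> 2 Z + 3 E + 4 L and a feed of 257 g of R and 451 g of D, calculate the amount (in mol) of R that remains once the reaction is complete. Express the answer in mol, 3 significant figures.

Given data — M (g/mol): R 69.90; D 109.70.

n(R) = 257.0 / 69.90 = 3.677 mol
n(D) = 451.0 / 109.70 = 4.111 mol
n/ν for R = 3.677/2 = 1.839
n/ν for D = 4.111/4 = 1.028
Smallest n/ν is D → limiting reagent.
R consumed = (2/4) × 4.111 = 2.056 mol
R remaining = 3.677 − 2.056 = 1.621 mol

1.62 mol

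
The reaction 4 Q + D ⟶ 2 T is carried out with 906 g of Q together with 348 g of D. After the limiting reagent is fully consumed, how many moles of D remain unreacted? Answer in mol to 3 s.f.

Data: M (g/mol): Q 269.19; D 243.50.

0.588 mol

n(Q) = 906.0 / 269.19 = 3.366 mol
n(D) = 348.0 / 243.50 = 1.429 mol
n/ν for Q = 3.366/4 = 0.8415
n/ν for D = 1.429/1 = 1.429
Smallest n/ν is Q → limiting reagent.
D consumed = (1/4) × 3.366 = 0.8415 mol
D remaining = 1.429 − 0.8415 = 0.5875 mol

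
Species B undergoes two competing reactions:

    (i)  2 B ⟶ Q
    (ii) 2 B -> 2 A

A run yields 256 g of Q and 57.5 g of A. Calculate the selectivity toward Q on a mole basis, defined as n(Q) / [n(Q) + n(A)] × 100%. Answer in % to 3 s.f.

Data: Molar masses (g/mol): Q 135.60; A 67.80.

n(Q) = 256 / 135.60 = 1.888 mol
n(A) = 57.5 / 67.80 = 0.8481 mol
selectivity = 1.888/(1.888+0.8481) × 100 = 69.00 %

69.0 %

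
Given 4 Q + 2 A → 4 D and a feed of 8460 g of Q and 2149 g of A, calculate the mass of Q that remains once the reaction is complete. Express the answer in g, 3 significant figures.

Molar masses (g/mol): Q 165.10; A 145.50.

n(Q) = 8460 / 165.10 = 51.24 mol
n(A) = 2149 / 145.50 = 14.77 mol
n/ν → Q: 12.81, A: 7.385; A is limiting.
Q consumed = (4/2) × 14.77 = 29.54 mol
Q remaining = 51.24 − 29.54 = 21.70 mol
mass = 21.70 × 165.10 = 3583 g

3580 g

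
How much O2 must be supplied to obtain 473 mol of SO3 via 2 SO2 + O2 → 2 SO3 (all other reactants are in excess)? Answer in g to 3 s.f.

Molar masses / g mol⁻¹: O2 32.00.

7570 g

n(SO3) = 473.0 mol
n(O2) = (1/2) × 473.0 = 236.5 mol
mass = 236.5 × 32.00 = 7568 g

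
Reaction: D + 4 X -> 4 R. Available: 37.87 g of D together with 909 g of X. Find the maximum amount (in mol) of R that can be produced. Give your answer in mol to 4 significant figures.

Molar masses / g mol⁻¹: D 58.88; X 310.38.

n(D) = 37.87 / 58.88 = 0.6432 mol
n(X) = 909.0 / 310.38 = 2.929 mol
n/ν for D = 0.6432/1 = 0.6432
n/ν for X = 2.929/4 = 0.7323
Smallest n/ν is D → limiting reagent.
n(R) = (4/1) × 0.6432 = 2.573 mol

2.573 mol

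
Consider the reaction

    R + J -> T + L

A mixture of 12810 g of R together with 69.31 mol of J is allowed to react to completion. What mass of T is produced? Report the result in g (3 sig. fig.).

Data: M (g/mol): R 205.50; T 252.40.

n(R) = 12810 / 205.50 = 62.34 mol
n(J) = 69.31 mol
n/ν for R = 62.34/1 = 62.34
n/ν for J = 69.31/1 = 69.31
Smallest n/ν is R → limiting reagent.
n(T) = (1/1) × 62.34 = 62.34 mol
mass = 62.34 × 252.40 = 15730 g

15700 g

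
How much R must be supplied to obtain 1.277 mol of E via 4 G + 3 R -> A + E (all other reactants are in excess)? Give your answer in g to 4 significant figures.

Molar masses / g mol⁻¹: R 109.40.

419.1 g

n(E) = 1.277 mol
n(R) = (3/1) × 1.277 = 3.831 mol
mass = 3.831 × 109.40 = 419.1 g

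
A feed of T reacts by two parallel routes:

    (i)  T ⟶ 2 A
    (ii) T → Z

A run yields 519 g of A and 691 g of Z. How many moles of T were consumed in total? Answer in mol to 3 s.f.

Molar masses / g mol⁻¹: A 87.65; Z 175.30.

6.90 mol

n(A) = 519 / 87.65 = 5.921 mol
n(Z) = 691 / 175.30 = 3.942 mol
n(T) via (i) = (1/2)×5.921 = 2.961 mol
n(T) via (ii) = (1/1)×3.942 = 3.942 mol
total n(T) = 2.961 + 3.942 = 6.903 mol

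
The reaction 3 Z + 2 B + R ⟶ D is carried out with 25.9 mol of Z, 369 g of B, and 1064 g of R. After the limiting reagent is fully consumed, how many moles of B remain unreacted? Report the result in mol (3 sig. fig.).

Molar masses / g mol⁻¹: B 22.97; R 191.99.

4.98 mol

n(Z) = 25.90 mol
n(B) = 369.0 / 22.97 = 16.06 mol
n(R) = 1064 / 191.99 = 5.542 mol
n/ν → Z: 8.633, B: 8.030, R: 5.542; R is limiting.
B consumed = (2/1) × 5.542 = 11.08 mol
B remaining = 16.06 − 11.08 = 4.980 mol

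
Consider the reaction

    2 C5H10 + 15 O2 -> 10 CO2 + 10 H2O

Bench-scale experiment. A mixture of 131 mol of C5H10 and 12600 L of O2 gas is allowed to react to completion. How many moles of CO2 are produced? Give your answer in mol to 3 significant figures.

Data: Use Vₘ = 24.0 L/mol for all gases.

350 mol

n(C5H10) = 131.0 mol
n(O2) = 12600 / 24.0 = 525.0 mol
n/ν for C5H10 = 131.0/2 = 65.50
n/ν for O2 = 525.0/15 = 35.00
Smallest n/ν is O2 → limiting reagent.
n(CO2) = (10/15) × 525.0 = 350.0 mol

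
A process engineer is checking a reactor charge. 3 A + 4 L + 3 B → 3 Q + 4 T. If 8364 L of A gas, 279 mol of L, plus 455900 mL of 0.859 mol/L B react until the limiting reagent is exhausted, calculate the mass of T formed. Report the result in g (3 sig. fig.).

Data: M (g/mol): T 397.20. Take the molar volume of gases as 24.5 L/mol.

n(A) = 8364 / 24.5 = 341.4 mol
n(L) = 279.0 mol
n(B) = 0.859 × 455900/1000 = 391.6 mol
n/ν → A: 113.8, L: 69.75, B: 130.5; L is limiting.
n(T) = (4/4) × 279.0 = 279.0 mol
mass = 279.0 × 397.20 = 110800 g

111000 g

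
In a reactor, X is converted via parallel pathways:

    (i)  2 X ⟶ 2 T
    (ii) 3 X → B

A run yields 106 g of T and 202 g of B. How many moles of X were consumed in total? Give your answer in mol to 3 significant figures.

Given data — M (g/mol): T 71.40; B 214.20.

n(T) = 106 / 71.40 = 1.485 mol
n(B) = 202 / 214.20 = 0.9430 mol
n(X) via (i) = (2/2)×1.485 = 1.485 mol
n(X) via (ii) = (3/1)×0.9430 = 2.829 mol
total n(X) = 1.485 + 2.829 = 4.314 mol

4.31 mol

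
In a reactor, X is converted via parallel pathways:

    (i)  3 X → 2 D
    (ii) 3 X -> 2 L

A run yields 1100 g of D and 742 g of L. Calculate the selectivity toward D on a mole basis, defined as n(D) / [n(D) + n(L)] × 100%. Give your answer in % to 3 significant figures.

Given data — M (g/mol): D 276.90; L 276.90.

n(D) = 1100 / 276.90 = 3.973 mol
n(L) = 742 / 276.90 = 2.680 mol
selectivity = 3.973/(3.973+2.680) × 100 = 59.72 %

59.7 %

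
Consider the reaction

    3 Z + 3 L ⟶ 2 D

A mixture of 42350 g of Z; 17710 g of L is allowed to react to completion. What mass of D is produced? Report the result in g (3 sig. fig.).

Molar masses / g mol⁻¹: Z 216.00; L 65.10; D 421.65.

n(Z) = 42350 / 216.00 = 196.1 mol
n(L) = 17710 / 65.10 = 272.0 mol
n/ν for Z = 196.1/3 = 65.37
n/ν for L = 272.0/3 = 90.67
Smallest n/ν is Z → limiting reagent.
n(D) = (2/3) × 196.1 = 130.7 mol
mass = 130.7 × 421.65 = 55110 g

55100 g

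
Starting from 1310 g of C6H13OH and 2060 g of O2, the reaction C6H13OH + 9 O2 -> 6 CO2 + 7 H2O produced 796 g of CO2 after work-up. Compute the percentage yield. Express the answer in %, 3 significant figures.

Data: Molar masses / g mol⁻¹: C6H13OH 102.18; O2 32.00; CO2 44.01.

n(C6H13OH) = 1310 / 102.18 = 12.82 mol
n(O2) = 2060 / 32.00 = 64.38 mol
n/ν → C6H13OH: 12.82, O2: 7.153; O2 is limiting.
theoretical n(CO2) = (6/9) × 64.38 = 42.92 mol → 1889 g
% yield = 796 / 1889 × 100 = 42.14 %

42.1 %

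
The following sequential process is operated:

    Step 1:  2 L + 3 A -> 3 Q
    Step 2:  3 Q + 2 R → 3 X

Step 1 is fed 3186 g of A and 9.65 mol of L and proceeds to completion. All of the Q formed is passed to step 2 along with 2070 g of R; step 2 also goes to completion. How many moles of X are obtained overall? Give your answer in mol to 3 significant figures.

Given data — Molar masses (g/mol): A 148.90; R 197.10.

14.5 mol

Step 1:
n(A) = 3186 / 148.90 = 21.40 mol
n(L) = 9.650 mol
n/ν for A = 21.40/3 = 7.133
n/ν for L = 9.650/2 = 4.825
Smallest n/ν is L → limiting reagent.
n(Q) produced = (3/2) × 9.650 = 14.48 mol
Step 2:
n(Q) available = 14.48 mol
n(R) = 2070 / 197.10 = 10.50 mol
n/ν for Q = 14.48/3 = 4.827
n/ν for R = 10.50/2 = 5.250
Smallest n/ν is Q → limiting reagent.
n(X) = (3/3) × 14.48 = 14.48 mol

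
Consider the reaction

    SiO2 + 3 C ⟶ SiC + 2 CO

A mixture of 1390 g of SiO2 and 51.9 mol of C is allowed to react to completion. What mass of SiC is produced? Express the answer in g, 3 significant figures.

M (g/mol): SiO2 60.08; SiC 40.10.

n(SiO2) = 1390 / 60.08 = 23.14 mol
n(C) = 51.90 mol
n/ν for SiO2 = 23.14/1 = 23.14
n/ν for C = 51.90/3 = 17.30
Smallest n/ν is C → limiting reagent.
n(SiC) = (1/3) × 51.90 = 17.30 mol
mass = 17.30 × 40.10 = 693.7 g

694 g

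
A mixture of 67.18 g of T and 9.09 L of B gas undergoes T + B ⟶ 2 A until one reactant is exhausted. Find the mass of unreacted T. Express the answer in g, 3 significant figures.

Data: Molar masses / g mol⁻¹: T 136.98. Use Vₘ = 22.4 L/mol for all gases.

n(T) = 67.18 / 136.98 = 0.4904 mol
n(B) = 9.090 / 22.4 = 0.4058 mol
n/ν → T: 0.4904, B: 0.4058; B is limiting.
T consumed = (1/1) × 0.4058 = 0.4058 mol
T remaining = 0.4904 − 0.4058 = 0.08460 mol
mass = 0.08460 × 136.98 = 11.59 g

11.6 g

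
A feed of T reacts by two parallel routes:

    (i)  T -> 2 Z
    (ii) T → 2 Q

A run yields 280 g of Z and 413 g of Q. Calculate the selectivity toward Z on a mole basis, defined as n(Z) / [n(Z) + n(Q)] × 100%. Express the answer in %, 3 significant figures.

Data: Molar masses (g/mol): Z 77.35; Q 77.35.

n(Z) = 280 / 77.35 = 3.620 mol
n(Q) = 413 / 77.35 = 5.339 mol
selectivity = 3.620/(3.620+5.339) × 100 = 40.41 %

40.4 %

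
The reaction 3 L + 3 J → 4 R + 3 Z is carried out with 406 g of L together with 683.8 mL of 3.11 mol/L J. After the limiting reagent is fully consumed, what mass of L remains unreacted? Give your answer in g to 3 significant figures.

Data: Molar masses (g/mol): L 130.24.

129 g

n(L) = 406.0 / 130.24 = 3.117 mol
n(J) = 3.11 × 683.8/1000 = 2.127 mol
n/ν for L = 3.117/3 = 1.039
n/ν for J = 2.127/3 = 0.7090
Smallest n/ν is J → limiting reagent.
L consumed = (3/3) × 2.127 = 2.127 mol
L remaining = 3.117 − 2.127 = 0.9900 mol
mass = 0.9900 × 130.24 = 128.9 g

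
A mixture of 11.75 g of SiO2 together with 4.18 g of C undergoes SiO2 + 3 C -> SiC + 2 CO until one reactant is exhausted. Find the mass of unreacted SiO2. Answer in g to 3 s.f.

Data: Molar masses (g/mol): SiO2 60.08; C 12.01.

4.78 g

n(SiO2) = 11.75 / 60.08 = 0.1956 mol
n(C) = 4.180 / 12.01 = 0.3480 mol
n/ν for SiO2 = 0.1956/1 = 0.1956
n/ν for C = 0.3480/3 = 0.1160
Smallest n/ν is C → limiting reagent.
SiO2 consumed = (1/3) × 0.3480 = 0.1160 mol
SiO2 remaining = 0.1956 − 0.1160 = 0.07960 mol
mass = 0.07960 × 60.08 = 4.782 g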